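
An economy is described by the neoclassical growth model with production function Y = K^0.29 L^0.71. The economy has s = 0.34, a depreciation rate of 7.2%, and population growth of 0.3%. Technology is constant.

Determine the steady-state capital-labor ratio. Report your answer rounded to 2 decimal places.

In steady state, investment equals break-even investment: s·k^α = (n + δ)·k.
Rearranging, k^(1−α) = s / (n + δ).
k^0.71 = 0.34 / (0.003 + 0.072) = 0.34 / 0.075 = 4.5333
k* = 4.5333^(1/0.71) ≈ 8.4048

k* ≈ 8.40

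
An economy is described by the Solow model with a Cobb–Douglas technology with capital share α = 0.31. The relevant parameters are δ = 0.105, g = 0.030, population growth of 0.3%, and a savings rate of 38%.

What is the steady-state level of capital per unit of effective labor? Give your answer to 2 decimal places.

At the steady state, Δk = 0, so s·k^α = (n + g + δ)·k.
Rearranging, k^(1−α) = s / (n + g + δ).
k^0.69 = 0.38 / (0.003 + 0.030 + 0.105) = 0.38 / 0.138 = 2.7536
k* = 2.7536^(1/0.69) ≈ 4.3405

k* ≈ 4.34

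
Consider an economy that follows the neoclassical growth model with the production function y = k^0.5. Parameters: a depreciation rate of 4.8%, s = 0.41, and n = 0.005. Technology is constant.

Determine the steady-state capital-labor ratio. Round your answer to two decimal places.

Steady state requires s·f(k) = (n + δ)·k, i.e. s·k^α = (n + δ)·k.
Rearranging, k^(1−α) = s / (n + δ).
k^0.5 = 0.41 / (0.005 + 0.048) = 0.41 / 0.053 = 7.7358
k* = 7.7358^(1/0.5) ≈ 59.8426

k* = 59.84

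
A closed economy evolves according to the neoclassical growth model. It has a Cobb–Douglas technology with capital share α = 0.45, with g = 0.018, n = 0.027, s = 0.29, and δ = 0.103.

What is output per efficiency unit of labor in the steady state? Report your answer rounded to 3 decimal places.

y* = 1.734

Steady state requires s·f(k) = (n + g + δ)·k, i.e. s·k^α = (n + g + δ)·k.
Dividing both sides by k: k^(1−α) = s / (n + g + δ).
k^0.55 = 0.29 / (0.027 + 0.018 + 0.103) = 0.29 / 0.148 = 1.9595
k* = 1.9595^(1/0.55) ≈ 3.3976
y* = (k*)^α = 3.3976^0.45 ≈ 1.7339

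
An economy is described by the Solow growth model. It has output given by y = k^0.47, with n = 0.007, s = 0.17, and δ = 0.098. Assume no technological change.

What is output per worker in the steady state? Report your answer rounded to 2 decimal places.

At the steady state, Δk = 0, so s·k^α = (n + δ)·k.
Dividing both sides by k: k^(1−α) = s / (n + δ).
k^0.53 = 0.17 / (0.007 + 0.098) = 0.17 / 0.105 = 1.6190
k* = 1.6190^(1/0.53) ≈ 2.4820
y* = (k*)^α = 2.4820^0.47 ≈ 1.5331

y* = 1.53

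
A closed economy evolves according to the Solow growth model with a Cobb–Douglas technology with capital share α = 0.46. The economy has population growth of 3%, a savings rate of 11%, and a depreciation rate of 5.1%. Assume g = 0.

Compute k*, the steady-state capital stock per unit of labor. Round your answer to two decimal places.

Steady state requires s·f(k) = (n + δ)·k, i.e. s·k^α = (n + δ)·k.
Rearranging, k^(1−α) = s / (n + δ).
k^0.54 = 0.11 / (0.030 + 0.051) = 0.11 / 0.081 = 1.3580
k* = 1.3580^(1/0.54) ≈ 1.7624

k* = 1.76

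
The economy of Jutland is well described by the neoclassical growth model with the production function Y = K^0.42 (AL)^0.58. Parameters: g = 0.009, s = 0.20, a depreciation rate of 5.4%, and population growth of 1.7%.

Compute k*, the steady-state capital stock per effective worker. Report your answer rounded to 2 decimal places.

In steady state, investment equals break-even investment: s·k^α = (n + g + δ)·k.
Rearranging, k^(1−α) = s / (n + g + δ).
k^0.58 = 0.20 / (0.017 + 0.009 + 0.054) = 0.20 / 0.080 = 2.5000
k* = 2.5000^(1/0.58) ≈ 4.8540

k* ≈ 4.85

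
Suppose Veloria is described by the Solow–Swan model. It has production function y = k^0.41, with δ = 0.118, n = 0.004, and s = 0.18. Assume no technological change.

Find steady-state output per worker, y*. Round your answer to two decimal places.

y* = 1.31

At the steady state, Δk = 0, so s·k^α = (n + δ)·k.
Rearranging, k^(1−α) = s / (n + δ).
k^0.59 = 0.18 / (0.004 + 0.118) = 0.18 / 0.122 = 1.4754
k* = 1.4754^(1/0.59) ≈ 1.9332
y* = (k*)^α = 1.9332^0.41 ≈ 1.3103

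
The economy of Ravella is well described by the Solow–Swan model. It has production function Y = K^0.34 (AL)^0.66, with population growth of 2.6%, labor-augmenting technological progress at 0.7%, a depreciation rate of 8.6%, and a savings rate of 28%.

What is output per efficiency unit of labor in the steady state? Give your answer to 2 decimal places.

In steady state, investment equals break-even investment: s·k^α = (n + g + δ)·k.
Dividing both sides by k: k^(1−α) = s / (n + g + δ).
k^0.66 = 0.28 / (0.026 + 0.007 + 0.086) = 0.28 / 0.119 = 2.3529
k* = 2.3529^(1/0.66) ≈ 3.6562
y* = (k*)^α = 3.6562^0.34 ≈ 1.5539

y* = 1.55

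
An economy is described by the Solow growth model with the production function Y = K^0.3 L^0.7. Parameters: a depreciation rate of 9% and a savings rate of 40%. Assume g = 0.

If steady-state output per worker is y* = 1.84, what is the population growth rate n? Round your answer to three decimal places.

n ≈ 0.006

In steady state, investment equals break-even investment: s·k^α = (n + δ)·k.
Since y* = [s/(n + δ)]^(α/(1−α)), we have s/(n + δ) = (y*)^((1−α)/α) = 1.84^2.3333 = 4.1486.
Therefore n + δ = s / 4.1486 = 0.40 / 4.1486 = 0.0964, so n = 0.0964 − 0.090 = 0.0064.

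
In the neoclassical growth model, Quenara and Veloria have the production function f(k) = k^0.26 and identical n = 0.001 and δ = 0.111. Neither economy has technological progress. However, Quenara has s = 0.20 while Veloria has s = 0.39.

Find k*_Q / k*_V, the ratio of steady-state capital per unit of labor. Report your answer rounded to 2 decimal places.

ratio ≈ 0.41

Steady-state k* = [s/(n + δ)]^(1/(1−α)), so the ratio is [ (s_Q/(n + δ)_Q) / (s_V/(n + δ)_V) ]^1.3514.
s_Q/(n + δ)_Q = 0.20/0.112 = 1.7857; s_V/(n + δ)_V = 0.39/0.112 = 3.4821.
Ratio = (1.7857/3.4821)^1.3514 = 0.5128^1.3514 ≈ 0.4055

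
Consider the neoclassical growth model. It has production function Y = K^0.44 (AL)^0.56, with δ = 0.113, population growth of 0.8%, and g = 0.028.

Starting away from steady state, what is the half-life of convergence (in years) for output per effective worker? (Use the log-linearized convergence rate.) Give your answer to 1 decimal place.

about 8.3 years

Near the steady state the convergence rate is λ = (1 − α)(n + g + δ).
λ = (1 − 0.44) × 0.149 = 0.56 × 0.149 = 0.08344
Half-life = ln 2 / λ = 0.6931 / 0.08344 ≈ 8.31 years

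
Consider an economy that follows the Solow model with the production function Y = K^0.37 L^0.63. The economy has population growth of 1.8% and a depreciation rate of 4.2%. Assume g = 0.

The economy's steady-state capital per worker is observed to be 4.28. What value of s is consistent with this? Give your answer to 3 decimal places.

s ≈ 0.150

At the steady state, Δk = 0, so s·k^α = (n + δ)·k.
So s / (n + δ) = (k*)^(1−α) = 4.28^0.63 = 2.4992.
Therefore s = 2.4992 × (n + δ) = 2.4992 × 0.060 = 0.1500.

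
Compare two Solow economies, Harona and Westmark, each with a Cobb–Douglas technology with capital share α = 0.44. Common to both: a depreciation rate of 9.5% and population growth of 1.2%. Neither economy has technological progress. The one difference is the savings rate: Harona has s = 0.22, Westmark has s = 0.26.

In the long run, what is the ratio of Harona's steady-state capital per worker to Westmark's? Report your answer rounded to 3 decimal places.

Steady-state k* = [s/(n + δ)]^(1/(1−α)), so the ratio is [ (s_H/(n + δ)_H) / (s_W/(n + δ)_W) ]^1.7857.
s_H/(n + δ)_H = 0.22/0.107 = 2.0561; s_W/(n + δ)_W = 0.26/0.107 = 2.4299.
Ratio = (2.0561/2.4299)^1.7857 = 0.8462^1.7857 ≈ 0.7421

k*_H / k*_W ≈ 0.742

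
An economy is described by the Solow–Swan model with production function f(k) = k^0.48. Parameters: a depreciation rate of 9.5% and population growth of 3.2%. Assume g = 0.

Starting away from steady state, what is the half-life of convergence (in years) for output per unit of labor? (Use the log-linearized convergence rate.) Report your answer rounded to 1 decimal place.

Near the steady state the convergence rate is λ = (1 − α)(n + δ).
λ = (1 − 0.48) × 0.127 = 0.52 × 0.127 = 0.06604
Half-life = ln 2 / λ = 0.6931 / 0.06604 ≈ 10.50 years

about 10.5 years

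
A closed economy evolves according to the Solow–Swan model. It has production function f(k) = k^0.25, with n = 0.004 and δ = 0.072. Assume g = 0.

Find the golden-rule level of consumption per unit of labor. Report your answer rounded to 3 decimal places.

At the golden rule, f'(k) = n + δ, so α·k^(α−1) = n + δ and k_gold = (α/(n + δ))^(1/(1−α)).
k_gold = (0.25/0.076)^(1/0.75) = 3.2895^1.3333 ≈ 4.8920
c_gold = f(k_gold) − (n + δ)·k_gold = 1.4872 − 0.076×4.8920 ≈ 1.1154

c_gold ≈ 1.115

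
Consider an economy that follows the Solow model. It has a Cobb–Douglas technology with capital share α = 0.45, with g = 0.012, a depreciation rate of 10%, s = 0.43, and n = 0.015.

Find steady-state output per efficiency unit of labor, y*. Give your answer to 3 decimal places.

y* = 2.712

In steady state, investment equals break-even investment: s·k^α = (n + g + δ)·k.
Dividing both sides by k: k^(1−α) = s / (n + g + δ).
k^0.55 = 0.43 / (0.015 + 0.012 + 0.100) = 0.43 / 0.127 = 3.3858
k* = 3.3858^(1/0.55) ≈ 9.1838
y* = (k*)^α = 9.1838^0.45 ≈ 2.7124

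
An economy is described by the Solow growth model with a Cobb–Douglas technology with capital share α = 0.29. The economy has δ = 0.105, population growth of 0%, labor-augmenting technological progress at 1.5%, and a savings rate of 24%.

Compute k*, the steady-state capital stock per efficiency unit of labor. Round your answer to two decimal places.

k* = 2.65

Steady state requires s·f(k) = (n + g + δ)·k, i.e. s·k^α = (n + g + δ)·k.
Dividing both sides by k: k^(1−α) = s / (n + g + δ).
k^0.71 = 0.24 / (0.000 + 0.015 + 0.105) = 0.24 / 0.120 = 2.0000
k* = 2.0000^(1/0.71) ≈ 2.6545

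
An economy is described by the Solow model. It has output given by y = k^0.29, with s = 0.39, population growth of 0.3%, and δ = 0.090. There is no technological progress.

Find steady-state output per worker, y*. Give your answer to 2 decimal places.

y* ≈ 1.80

Steady state requires s·f(k) = (n + δ)·k, i.e. s·k^α = (n + δ)·k.
Dividing both sides by k: k^(1−α) = s / (n + δ).
k^0.71 = 0.39 / (0.003 + 0.090) = 0.39 / 0.093 = 4.1935
k* = 4.1935^(1/0.71) ≈ 7.5313
y* = (k*)^α = 7.5313^0.29 ≈ 1.7959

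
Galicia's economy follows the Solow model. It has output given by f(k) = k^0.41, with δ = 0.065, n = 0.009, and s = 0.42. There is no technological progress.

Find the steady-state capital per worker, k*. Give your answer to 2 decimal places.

k* = 18.97

Steady state requires s·f(k) = (n + δ)·k, i.e. s·k^α = (n + δ)·k.
Rearranging, k^(1−α) = s / (n + δ).
k^0.59 = 0.42 / (0.009 + 0.065) = 0.42 / 0.074 = 5.6757
k* = 5.6757^(1/0.59) ≈ 18.9670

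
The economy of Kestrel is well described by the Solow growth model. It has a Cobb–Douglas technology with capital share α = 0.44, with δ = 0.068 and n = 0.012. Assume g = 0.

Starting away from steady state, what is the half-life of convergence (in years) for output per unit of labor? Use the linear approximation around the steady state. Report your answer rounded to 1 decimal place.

Near the steady state the convergence rate is λ = (1 − α)(n + δ).
λ = (1 − 0.44) × 0.080 = 0.56 × 0.080 = 0.0448
Half-life = ln 2 / λ = 0.6931 / 0.0448 ≈ 15.47 years

half-life ≈ 15.5 years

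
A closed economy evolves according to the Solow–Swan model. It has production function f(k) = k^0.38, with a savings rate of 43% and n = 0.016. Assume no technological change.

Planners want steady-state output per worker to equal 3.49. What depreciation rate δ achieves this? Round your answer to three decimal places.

At the steady state, Δk = 0, so s·k^α = (n + δ)·k.
Since y* = [s/(n + δ)]^(α/(1−α)), we have s/(n + δ) = (y*)^((1−α)/α) = 3.49^1.6316 = 7.6855.
Therefore n + δ = s / 7.6855 = 0.43 / 7.6855 = 0.0559, so δ = 0.0559 − 0.016 = 0.0399.

δ ≈ 0.040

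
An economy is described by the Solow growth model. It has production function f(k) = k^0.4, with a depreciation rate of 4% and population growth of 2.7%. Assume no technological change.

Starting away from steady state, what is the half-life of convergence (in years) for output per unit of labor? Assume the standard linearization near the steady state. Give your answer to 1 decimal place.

Near the steady state the convergence rate is λ = (1 − α)(n + δ).
λ = (1 − 0.4) × 0.067 = 0.6 × 0.067 = 0.0402
Half-life = ln 2 / λ = 0.6931 / 0.0402 ≈ 17.24 years

half-life ≈ 17.2 years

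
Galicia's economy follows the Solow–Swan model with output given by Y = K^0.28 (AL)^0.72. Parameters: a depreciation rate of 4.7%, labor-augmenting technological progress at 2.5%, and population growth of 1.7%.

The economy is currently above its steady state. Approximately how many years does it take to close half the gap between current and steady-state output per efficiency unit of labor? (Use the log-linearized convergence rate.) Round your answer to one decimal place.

Near the steady state the convergence rate is λ = (1 − α)(n + g + δ).
λ = (1 − 0.28) × 0.089 = 0.72 × 0.089 = 0.06408
Half-life = ln 2 / λ = 0.6931 / 0.06408 ≈ 10.82 years

t_½ ≈ 10.8 years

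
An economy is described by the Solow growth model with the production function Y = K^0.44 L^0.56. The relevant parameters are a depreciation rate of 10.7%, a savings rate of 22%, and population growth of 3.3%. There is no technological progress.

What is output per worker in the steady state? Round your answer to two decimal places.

At the steady state, Δk = 0, so s·k^α = (n + δ)·k.
Dividing both sides by k: k^(1−α) = s / (n + δ).
k^0.56 = 0.22 / (0.033 + 0.107) = 0.22 / 0.140 = 1.5714
k* = 1.5714^(1/0.56) ≈ 2.2414
y* = (k*)^α = 2.2414^0.44 ≈ 1.4264

y* = 1.43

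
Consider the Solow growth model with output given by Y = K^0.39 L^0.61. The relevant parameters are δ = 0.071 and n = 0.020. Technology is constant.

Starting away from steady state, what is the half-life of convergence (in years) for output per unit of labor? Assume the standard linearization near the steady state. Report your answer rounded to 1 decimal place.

Near the steady state the convergence rate is λ = (1 − α)(n + δ).
λ = (1 − 0.39) × 0.091 = 0.61 × 0.091 = 0.05551
Half-life = ln 2 / λ = 0.6931 / 0.05551 ≈ 12.49 years

about 12.5 years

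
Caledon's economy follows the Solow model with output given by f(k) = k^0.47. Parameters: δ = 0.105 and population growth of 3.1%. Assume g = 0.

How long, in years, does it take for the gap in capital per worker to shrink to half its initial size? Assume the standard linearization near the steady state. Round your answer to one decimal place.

half-life ≈ 9.6 years

Near the steady state the convergence rate is λ = (1 − α)(n + δ).
λ = (1 − 0.47) × 0.136 = 0.53 × 0.136 = 0.07208
Half-life = ln 2 / λ = 0.6931 / 0.07208 ≈ 9.62 years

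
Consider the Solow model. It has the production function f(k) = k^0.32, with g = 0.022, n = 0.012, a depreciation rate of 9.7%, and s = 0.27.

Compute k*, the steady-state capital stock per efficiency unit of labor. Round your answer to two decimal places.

At the steady state, Δk = 0, so s·k^α = (n + g + δ)·k.
Rearranging, k^(1−α) = s / (n + g + δ).
k^0.68 = 0.27 / (0.012 + 0.022 + 0.097) = 0.27 / 0.131 = 2.0611
k* = 2.0611^(1/0.68) ≈ 2.8967

k* ≈ 2.90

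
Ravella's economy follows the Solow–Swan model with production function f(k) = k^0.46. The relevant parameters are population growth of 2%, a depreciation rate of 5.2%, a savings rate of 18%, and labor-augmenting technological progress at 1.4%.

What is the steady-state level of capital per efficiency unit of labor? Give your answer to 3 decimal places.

k* = 3.927

In steady state, investment equals break-even investment: s·k^α = (n + g + δ)·k.
Rearranging, k^(1−α) = s / (n + g + δ).
k^0.54 = 0.18 / (0.020 + 0.014 + 0.052) = 0.18 / 0.086 = 2.0930
k* = 2.0930^(1/0.54) ≈ 3.9266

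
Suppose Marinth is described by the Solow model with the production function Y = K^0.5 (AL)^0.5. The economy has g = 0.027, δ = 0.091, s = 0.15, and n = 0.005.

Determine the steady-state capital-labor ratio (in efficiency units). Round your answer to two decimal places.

Steady state requires s·f(k) = (n + g + δ)·k, i.e. s·k^α = (n + g + δ)·k.
Dividing both sides by k: k^(1−α) = s / (n + g + δ).
k^0.5 = 0.15 / (0.005 + 0.027 + 0.091) = 0.15 / 0.123 = 1.2195
k* = 1.2195^(1/0.5) ≈ 1.4872

k* ≈ 1.49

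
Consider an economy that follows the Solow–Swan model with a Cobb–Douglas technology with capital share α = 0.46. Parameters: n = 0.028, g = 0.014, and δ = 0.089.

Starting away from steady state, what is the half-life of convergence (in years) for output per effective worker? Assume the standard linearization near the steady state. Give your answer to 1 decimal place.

about 9.8 years

Near the steady state the convergence rate is λ = (1 − α)(n + g + δ).
λ = (1 − 0.46) × 0.131 = 0.54 × 0.131 = 0.07074
Half-life = ln 2 / λ = 0.6931 / 0.07074 ≈ 9.80 years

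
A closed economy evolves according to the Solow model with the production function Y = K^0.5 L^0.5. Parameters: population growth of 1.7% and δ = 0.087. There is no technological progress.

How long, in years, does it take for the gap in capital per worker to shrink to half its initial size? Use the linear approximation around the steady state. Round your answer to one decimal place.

Near the steady state the convergence rate is λ = (1 − α)(n + δ).
λ = (1 − 0.5) × 0.104 = 0.5 × 0.104 = 0.0520
Half-life = ln 2 / λ = 0.6931 / 0.0520 ≈ 13.33 years

half-life ≈ 13.3 years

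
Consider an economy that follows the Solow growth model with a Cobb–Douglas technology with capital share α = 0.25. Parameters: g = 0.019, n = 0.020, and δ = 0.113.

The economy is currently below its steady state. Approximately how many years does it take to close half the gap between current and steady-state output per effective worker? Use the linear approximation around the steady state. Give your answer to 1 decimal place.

t_½ ≈ 6.1 years

Near the steady state the convergence rate is λ = (1 − α)(n + g + δ).
λ = (1 − 0.25) × 0.152 = 0.75 × 0.152 = 0.1140
Half-life = ln 2 / λ = 0.6931 / 0.1140 ≈ 6.08 years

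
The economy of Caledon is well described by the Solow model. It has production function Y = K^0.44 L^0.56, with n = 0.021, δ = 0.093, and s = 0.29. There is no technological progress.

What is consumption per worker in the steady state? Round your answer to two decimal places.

c* = 1.48

Steady state requires s·f(k) = (n + δ)·k, i.e. s·k^α = (n + δ)·k.
Rearranging, k^(1−α) = s / (n + δ).
k^0.56 = 0.29 / (0.021 + 0.093) = 0.29 / 0.114 = 2.5439
k* = 2.5439^(1/0.56) ≈ 5.2979
y* = (k*)^α = 5.2979^0.44 ≈ 2.0826
c* = (1 − s)·y* = (1 − 0.29) × 2.0826 ≈ 1.4786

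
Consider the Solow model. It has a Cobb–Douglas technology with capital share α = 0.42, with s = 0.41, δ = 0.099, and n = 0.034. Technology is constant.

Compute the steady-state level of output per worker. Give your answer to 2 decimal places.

Steady state requires s·f(k) = (n + δ)·k, i.e. s·k^α = (n + δ)·k.
Dividing both sides by k: k^(1−α) = s / (n + δ).
k^0.58 = 0.41 / (0.034 + 0.099) = 0.41 / 0.133 = 3.0827
k* = 3.0827^(1/0.58) ≈ 6.9660
y* = (k*)^α = 6.9660^0.42 ≈ 2.2597

y* ≈ 2.26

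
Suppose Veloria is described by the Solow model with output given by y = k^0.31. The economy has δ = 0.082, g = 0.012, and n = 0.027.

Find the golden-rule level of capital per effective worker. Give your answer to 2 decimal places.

k_gold ≈ 3.91

The golden rule sets f'(k) = n + g + δ, i.e. α·k^(α−1) = n + g + δ.
So k^(1−α) = α / (n + g + δ) = 0.31 / 0.121 = 2.5620.
k_gold = 2.5620^(1/0.69) ≈ 3.9097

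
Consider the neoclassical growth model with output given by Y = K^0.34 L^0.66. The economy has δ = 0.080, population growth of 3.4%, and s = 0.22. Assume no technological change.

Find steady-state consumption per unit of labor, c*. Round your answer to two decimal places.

c* = 1.09

At the steady state, Δk = 0, so s·k^α = (n + δ)·k.
Dividing both sides by k: k^(1−α) = s / (n + δ).
k^0.66 = 0.22 / (0.034 + 0.080) = 0.22 / 0.114 = 1.9298
k* = 1.9298^(1/0.66) ≈ 2.7077
y* = (k*)^α = 2.7077^0.34 ≈ 1.4031
c* = (1 − s)·y* = (1 − 0.22) × 1.4031 ≈ 1.0944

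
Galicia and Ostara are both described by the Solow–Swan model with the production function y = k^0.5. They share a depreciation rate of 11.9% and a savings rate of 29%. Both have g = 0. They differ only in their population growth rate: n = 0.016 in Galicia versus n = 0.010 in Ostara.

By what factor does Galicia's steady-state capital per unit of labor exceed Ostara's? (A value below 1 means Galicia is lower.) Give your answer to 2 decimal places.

Steady-state k* = [s/(n + δ)]^(1/(1−α)), so the ratio is [ (s_G/(n + δ)_G) / (s_O/(n + δ)_O) ]^2.
s_G/(n + δ)_G = 0.29/0.135 = 2.1481; s_O/(n + δ)_O = 0.29/0.129 = 2.2481.
Ratio = (2.1481/2.2481)^2 = 0.9555^2 ≈ 0.9130

k*_G / k*_O ≈ 0.91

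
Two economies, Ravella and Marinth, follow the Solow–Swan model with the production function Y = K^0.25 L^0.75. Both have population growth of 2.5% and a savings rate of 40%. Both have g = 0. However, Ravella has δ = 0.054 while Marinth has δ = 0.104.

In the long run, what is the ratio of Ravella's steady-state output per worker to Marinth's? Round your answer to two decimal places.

Steady-state y* = [s/(n + δ)]^(α/(1−α)), so the ratio is [ (s_R/(n + δ)_R) / (s_M/(n + δ)_M) ]^0.3333.
s_R/(n + δ)_R = 0.40/0.079 = 5.0633; s_M/(n + δ)_M = 0.40/0.129 = 3.1008.
Ratio = (5.0633/3.1008)^0.3333 = 1.6329^0.3333 ≈ 1.1776

ratio ≈ 1.18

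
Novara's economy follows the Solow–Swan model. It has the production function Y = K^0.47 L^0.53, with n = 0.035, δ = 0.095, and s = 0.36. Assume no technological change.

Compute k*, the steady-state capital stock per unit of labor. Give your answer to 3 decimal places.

Steady state requires s·f(k) = (n + δ)·k, i.e. s·k^α = (n + δ)·k.
Rearranging, k^(1−α) = s / (n + δ).
k^0.53 = 0.36 / (0.035 + 0.095) = 0.36 / 0.130 = 2.7692
k* = 2.7692^(1/0.53) ≈ 6.8333

k* ≈ 6.833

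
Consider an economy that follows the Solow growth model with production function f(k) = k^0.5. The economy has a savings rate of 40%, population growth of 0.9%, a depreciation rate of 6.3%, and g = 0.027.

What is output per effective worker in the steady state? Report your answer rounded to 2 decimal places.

y* = 4.04

Steady state requires s·f(k) = (n + g + δ)·k, i.e. s·k^α = (n + g + δ)·k.
Rearranging, k^(1−α) = s / (n + g + δ).
k^0.5 = 0.40 / (0.009 + 0.027 + 0.063) = 0.40 / 0.099 = 4.0404
k* = 4.0404^(1/0.5) ≈ 16.3248
y* = (k*)^α = 16.3248^0.5 ≈ 4.0404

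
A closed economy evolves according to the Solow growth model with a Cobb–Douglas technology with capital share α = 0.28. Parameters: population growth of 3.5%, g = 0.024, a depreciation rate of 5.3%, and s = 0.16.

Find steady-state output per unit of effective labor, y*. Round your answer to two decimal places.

Steady state requires s·f(k) = (n + g + δ)·k, i.e. s·k^α = (n + g + δ)·k.
Rearranging, k^(1−α) = s / (n + g + δ).
k^0.72 = 0.16 / (0.035 + 0.024 + 0.053) = 0.16 / 0.112 = 1.4286
k* = 1.4286^(1/0.72) ≈ 1.6412
y* = (k*)^α = 1.6412^0.28 ≈ 1.1488

y* = 1.15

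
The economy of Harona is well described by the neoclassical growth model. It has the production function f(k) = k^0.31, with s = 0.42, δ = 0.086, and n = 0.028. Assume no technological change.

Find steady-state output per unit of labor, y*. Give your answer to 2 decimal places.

At the steady state, Δk = 0, so s·k^α = (n + δ)·k.
Rearranging, k^(1−α) = s / (n + δ).
k^0.69 = 0.42 / (0.028 + 0.086) = 0.42 / 0.114 = 3.6842
k* = 3.6842^(1/0.69) ≈ 6.6189
y* = (k*)^α = 6.6189^0.31 ≈ 1.7966

y* ≈ 1.80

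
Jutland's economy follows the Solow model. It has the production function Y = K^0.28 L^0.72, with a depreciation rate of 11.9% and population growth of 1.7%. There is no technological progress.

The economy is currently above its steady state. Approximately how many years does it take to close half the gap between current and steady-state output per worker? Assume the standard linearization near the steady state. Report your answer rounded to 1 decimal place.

about 7.1 years

Near the steady state the convergence rate is λ = (1 − α)(n + δ).
λ = (1 − 0.28) × 0.136 = 0.72 × 0.136 = 0.09792
Half-life = ln 2 / λ = 0.6931 / 0.09792 ≈ 7.08 years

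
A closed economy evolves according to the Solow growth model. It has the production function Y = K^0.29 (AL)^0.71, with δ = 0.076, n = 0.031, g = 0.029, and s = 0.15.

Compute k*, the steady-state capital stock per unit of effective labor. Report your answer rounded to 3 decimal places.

In steady state, investment equals break-even investment: s·k^α = (n + g + δ)·k.
Rearranging, k^(1−α) = s / (n + g + δ).
k^0.71 = 0.15 / (0.031 + 0.029 + 0.076) = 0.15 / 0.136 = 1.1029
k* = 1.1029^(1/0.71) ≈ 1.1479

k* ≈ 1.148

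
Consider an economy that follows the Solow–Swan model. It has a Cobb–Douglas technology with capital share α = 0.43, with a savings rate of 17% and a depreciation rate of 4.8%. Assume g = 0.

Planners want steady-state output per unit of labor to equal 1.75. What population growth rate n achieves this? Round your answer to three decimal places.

In steady state, investment equals break-even investment: s·k^α = (n + δ)·k.
Since y* = [s/(n + δ)]^(α/(1−α)), we have s/(n + δ) = (y*)^((1−α)/α) = 1.75^1.3256 = 2.0998.
Therefore n + δ = s / 2.0998 = 0.17 / 2.0998 = 0.0810, so n = 0.0810 − 0.048 = 0.0330.

n ≈ 0.033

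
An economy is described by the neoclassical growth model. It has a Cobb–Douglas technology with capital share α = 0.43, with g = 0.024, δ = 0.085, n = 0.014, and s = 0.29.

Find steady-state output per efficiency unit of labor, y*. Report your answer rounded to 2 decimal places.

In steady state, investment equals break-even investment: s·k^α = (n + g + δ)·k.
Rearranging, k^(1−α) = s / (n + g + δ).
k^0.57 = 0.29 / (0.014 + 0.024 + 0.085) = 0.29 / 0.123 = 2.3577
k* = 2.3577^(1/0.57) ≈ 4.5029
y* = (k*)^α = 4.5029^0.43 ≈ 1.9099

y* ≈ 1.91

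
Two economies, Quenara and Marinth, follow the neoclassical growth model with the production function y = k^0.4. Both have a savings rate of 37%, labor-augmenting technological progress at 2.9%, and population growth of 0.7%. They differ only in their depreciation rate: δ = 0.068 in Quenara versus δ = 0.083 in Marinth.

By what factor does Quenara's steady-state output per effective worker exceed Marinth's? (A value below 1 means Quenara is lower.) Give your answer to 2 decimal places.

y*_Q / y*_M ≈ 1.09

Steady-state y* = [s/(n + g + δ)]^(α/(1−α)), so the ratio is [ (s_Q/(n + g + δ)_Q) / (s_M/(n + g + δ)_M) ]^0.6667.
s_Q/(n + g + δ)_Q = 0.37/0.104 = 3.5577; s_M/(n + g + δ)_M = 0.37/0.119 = 3.1092.
Ratio = (3.5577/3.1092)^0.6667 = 1.1442^0.6667 ≈ 1.0940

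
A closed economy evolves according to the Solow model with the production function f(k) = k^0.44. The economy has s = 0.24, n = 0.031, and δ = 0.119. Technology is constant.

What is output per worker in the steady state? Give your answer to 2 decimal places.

Steady state requires s·f(k) = (n + δ)·k, i.e. s·k^α = (n + δ)·k.
Dividing both sides by k: k^(1−α) = s / (n + δ).
k^0.56 = 0.24 / (0.031 + 0.119) = 0.24 / 0.150 = 1.6000
k* = 1.6000^(1/0.56) ≈ 2.3147
y* = (k*)^α = 2.3147^0.44 ≈ 1.4467

y* = 1.45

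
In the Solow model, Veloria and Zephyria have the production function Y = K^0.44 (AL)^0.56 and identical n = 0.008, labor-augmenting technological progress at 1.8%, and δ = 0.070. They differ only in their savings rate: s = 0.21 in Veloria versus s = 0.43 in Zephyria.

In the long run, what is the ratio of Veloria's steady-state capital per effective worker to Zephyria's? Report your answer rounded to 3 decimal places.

Steady-state k* = [s/(n + g + δ)]^(1/(1−α)), so the ratio is [ (s_V/(n + g + δ)_V) / (s_Z/(n + g + δ)_Z) ]^1.7857.
s_V/(n + g + δ)_V = 0.21/0.096 = 2.1875; s_Z/(n + g + δ)_Z = 0.43/0.096 = 4.4792.
Ratio = (2.1875/4.4792)^1.7857 = 0.4884^1.7857 ≈ 0.2781

ratio ≈ 0.278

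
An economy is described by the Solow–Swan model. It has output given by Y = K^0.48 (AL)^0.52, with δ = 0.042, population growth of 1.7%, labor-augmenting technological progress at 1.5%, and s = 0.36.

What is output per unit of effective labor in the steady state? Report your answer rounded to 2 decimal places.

Steady state requires s·f(k) = (n + g + δ)·k, i.e. s·k^α = (n + g + δ)·k.
Dividing both sides by k: k^(1−α) = s / (n + g + δ).
k^0.52 = 0.36 / (0.017 + 0.015 + 0.042) = 0.36 / 0.074 = 4.8649
k* = 4.8649^(1/0.52) ≈ 20.9554
y* = (k*)^α = 20.9554^0.48 ≈ 4.3075

y* = 4.31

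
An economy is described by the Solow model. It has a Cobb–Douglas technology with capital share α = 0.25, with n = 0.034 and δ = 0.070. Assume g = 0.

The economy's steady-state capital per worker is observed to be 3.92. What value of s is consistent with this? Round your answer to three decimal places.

s ≈ 0.290

Steady state requires s·f(k) = (n + δ)·k, i.e. s·k^α = (n + δ)·k.
So s / (n + δ) = (k*)^(1−α) = 3.92^0.75 = 2.7859.
Therefore s = 2.7859 × (n + δ) = 2.7859 × 0.104 = 0.2897.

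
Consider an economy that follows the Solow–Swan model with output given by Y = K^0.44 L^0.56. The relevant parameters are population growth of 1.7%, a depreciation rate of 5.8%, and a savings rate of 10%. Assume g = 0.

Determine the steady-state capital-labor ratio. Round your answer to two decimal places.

At the steady state, Δk = 0, so s·k^α = (n + δ)·k.
Dividing both sides by k: k^(1−α) = s / (n + δ).
k^0.56 = 0.10 / (0.017 + 0.058) = 0.10 / 0.075 = 1.3333
k* = 1.3333^(1/0.56) ≈ 1.6714

k* ≈ 1.67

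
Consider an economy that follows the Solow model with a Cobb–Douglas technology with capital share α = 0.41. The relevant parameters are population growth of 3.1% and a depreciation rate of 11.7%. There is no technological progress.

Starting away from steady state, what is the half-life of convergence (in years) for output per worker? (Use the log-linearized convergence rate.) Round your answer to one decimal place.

Near the steady state the convergence rate is λ = (1 − α)(n + δ).
λ = (1 − 0.41) × 0.148 = 0.59 × 0.148 = 0.08732
Half-life = ln 2 / λ = 0.6931 / 0.08732 ≈ 7.94 years

about 7.9 years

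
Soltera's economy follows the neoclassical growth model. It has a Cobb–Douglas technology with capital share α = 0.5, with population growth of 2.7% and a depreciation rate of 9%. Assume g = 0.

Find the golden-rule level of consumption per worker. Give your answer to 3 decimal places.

c_gold ≈ 2.137

At the golden rule, f'(k) = n + δ, so α·k^(α−1) = n + δ and k_gold = (α/(n + δ))^(1/(1−α)).
k_gold = (0.5/0.117)^(1/0.5) = 4.2735^2 ≈ 18.2628
c_gold = f(k_gold) − (n + δ)·k_gold = 4.2735 − 0.117×18.2628 ≈ 2.1368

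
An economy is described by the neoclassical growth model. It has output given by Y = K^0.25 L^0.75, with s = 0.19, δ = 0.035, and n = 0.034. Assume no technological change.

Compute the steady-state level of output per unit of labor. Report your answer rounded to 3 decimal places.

At the steady state, Δk = 0, so s·k^α = (n + δ)·k.
Dividing both sides by k: k^(1−α) = s / (n + δ).
k^0.75 = 0.19 / (0.034 + 0.035) = 0.19 / 0.069 = 2.7536
k* = 2.7536^(1/0.75) ≈ 3.8595
y* = (k*)^α = 3.8595^0.25 ≈ 1.4016

y* = 1.402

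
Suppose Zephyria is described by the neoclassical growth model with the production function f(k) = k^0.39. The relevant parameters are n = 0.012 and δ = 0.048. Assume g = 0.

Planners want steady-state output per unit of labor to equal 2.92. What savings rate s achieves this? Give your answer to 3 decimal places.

In steady state, investment equals break-even investment: s·k^α = (n + δ)·k.
Since y* = [s/(n + δ)]^(α/(1−α)), we have s/(n + δ) = (y*)^((1−α)/α) = 2.92^1.5641 = 5.3445.
Therefore s = 5.3445 × (n + δ) = 5.3445 × 0.060 = 0.3207.

s ≈ 0.321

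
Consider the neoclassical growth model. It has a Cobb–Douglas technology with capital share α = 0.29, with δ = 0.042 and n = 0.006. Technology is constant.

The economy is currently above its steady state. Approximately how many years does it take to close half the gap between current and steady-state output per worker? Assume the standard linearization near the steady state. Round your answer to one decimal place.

Near the steady state the convergence rate is λ = (1 − α)(n + δ).
λ = (1 − 0.29) × 0.048 = 0.71 × 0.048 = 0.03408
Half-life = ln 2 / λ = 0.6931 / 0.03408 ≈ 20.34 years

about 20.3 years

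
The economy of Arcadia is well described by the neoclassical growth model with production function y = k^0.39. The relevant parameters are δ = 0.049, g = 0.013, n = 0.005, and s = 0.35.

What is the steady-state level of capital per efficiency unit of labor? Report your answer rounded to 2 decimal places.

In steady state, investment equals break-even investment: s·k^α = (n + g + δ)·k.
Rearranging, k^(1−α) = s / (n + g + δ).
k^0.61 = 0.35 / (0.005 + 0.013 + 0.049) = 0.35 / 0.067 = 5.2239
k* = 5.2239^(1/0.61) ≈ 15.0328

k* ≈ 15.03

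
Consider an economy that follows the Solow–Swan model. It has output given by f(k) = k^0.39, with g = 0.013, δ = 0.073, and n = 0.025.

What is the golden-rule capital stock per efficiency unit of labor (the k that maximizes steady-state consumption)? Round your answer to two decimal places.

The golden rule sets f'(k) = n + g + δ, i.e. α·k^(α−1) = n + g + δ.
So k^(1−α) = α / (n + g + δ) = 0.39 / 0.111 = 3.5135.
k_gold = 3.5135^(1/0.61) ≈ 7.8461

k_gold ≈ 7.85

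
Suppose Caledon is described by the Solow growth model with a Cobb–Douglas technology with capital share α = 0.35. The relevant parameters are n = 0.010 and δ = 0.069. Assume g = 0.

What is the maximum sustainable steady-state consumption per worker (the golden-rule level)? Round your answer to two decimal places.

At the golden rule, f'(k) = n + δ, so α·k^(α−1) = n + δ and k_gold = (α/(n + δ))^(1/(1−α)).
k_gold = (0.35/0.079)^(1/0.65) = 4.4304^1.5385 ≈ 9.8753
c_gold = f(k_gold) − (n + δ)·k_gold = 2.2289 − 0.079×9.8753 ≈ 1.4488

c_gold ≈ 1.45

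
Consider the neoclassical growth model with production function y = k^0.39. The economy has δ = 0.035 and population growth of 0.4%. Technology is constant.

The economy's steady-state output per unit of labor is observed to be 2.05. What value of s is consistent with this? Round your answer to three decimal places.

s ≈ 0.120

At the steady state, Δk = 0, so s·k^α = (n + δ)·k.
Since y* = [s/(n + δ)]^(α/(1−α)), we have s/(n + δ) = (y*)^((1−α)/α) = 2.05^1.5641 = 3.0734.
Therefore s = 3.0734 × (n + δ) = 3.0734 × 0.039 = 0.1199.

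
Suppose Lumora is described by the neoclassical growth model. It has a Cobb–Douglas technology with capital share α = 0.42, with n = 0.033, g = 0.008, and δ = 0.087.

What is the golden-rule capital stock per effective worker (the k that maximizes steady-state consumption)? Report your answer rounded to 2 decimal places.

k_gold ≈ 7.76

The golden rule sets f'(k) = n + g + δ, i.e. α·k^(α−1) = n + g + δ.
So k^(1−α) = α / (n + g + δ) = 0.42 / 0.128 = 3.2813.
k_gold = 3.2813^(1/0.58) ≈ 7.7577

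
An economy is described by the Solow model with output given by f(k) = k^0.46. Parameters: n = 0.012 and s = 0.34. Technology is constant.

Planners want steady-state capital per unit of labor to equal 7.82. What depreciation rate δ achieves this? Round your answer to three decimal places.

δ ≈ 0.100

At the steady state, Δk = 0, so s·k^α = (n + δ)·k.
So s / (n + δ) = (k*)^(1−α) = 7.82^0.54 = 3.0362.
Therefore n + δ = s / 3.0362 = 0.34 / 3.0362 = 0.1120, so δ = 0.1120 − 0.012 = 0.1000.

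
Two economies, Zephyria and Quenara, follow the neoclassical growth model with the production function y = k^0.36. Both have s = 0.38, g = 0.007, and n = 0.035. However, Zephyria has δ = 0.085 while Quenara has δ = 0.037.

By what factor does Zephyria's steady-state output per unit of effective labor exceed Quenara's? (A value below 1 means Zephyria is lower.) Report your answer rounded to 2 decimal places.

Steady-state y* = [s/(n + g + δ)]^(α/(1−α)), so the ratio is [ (s_Z/(n + g + δ)_Z) / (s_Q/(n + g + δ)_Q) ]^0.5625.
s_Z/(n + g + δ)_Z = 0.38/0.127 = 2.9921; s_Q/(n + g + δ)_Q = 0.38/0.079 = 4.8101.
Ratio = (2.9921/4.8101)^0.5625 = 0.6220^0.5625 ≈ 0.7656

ratio ≈ 0.77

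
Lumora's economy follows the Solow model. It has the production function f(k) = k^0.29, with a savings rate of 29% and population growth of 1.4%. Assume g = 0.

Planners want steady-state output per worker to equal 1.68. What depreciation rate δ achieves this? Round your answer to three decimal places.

δ ≈ 0.067

Steady state requires s·f(k) = (n + δ)·k, i.e. s·k^α = (n + δ)·k.
Since y* = [s/(n + δ)]^(α/(1−α)), we have s/(n + δ) = (y*)^((1−α)/α) = 1.68^2.4483 = 3.5614.
Therefore n + δ = s / 3.5614 = 0.29 / 3.5614 = 0.0814, so δ = 0.0814 − 0.014 = 0.0674.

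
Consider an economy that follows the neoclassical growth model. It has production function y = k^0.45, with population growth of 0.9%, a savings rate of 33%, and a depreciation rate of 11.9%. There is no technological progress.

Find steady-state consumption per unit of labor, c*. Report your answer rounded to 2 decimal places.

Steady state requires s·f(k) = (n + δ)·k, i.e. s·k^α = (n + δ)·k.
Dividing both sides by k: k^(1−α) = s / (n + δ).
k^0.55 = 0.33 / (0.009 + 0.119) = 0.33 / 0.128 = 2.5781
k* = 2.5781^(1/0.55) ≈ 5.5952
y* = (k*)^α = 5.5952^0.45 ≈ 2.1703
c* = (1 − s)·y* = (1 − 0.33) × 2.1703 ≈ 1.4541

c* ≈ 1.45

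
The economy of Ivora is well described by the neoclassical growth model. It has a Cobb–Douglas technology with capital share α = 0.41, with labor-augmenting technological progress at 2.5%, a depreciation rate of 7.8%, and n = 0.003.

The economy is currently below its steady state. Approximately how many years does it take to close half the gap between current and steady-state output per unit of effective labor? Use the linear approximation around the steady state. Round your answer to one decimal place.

Near the steady state the convergence rate is λ = (1 − α)(n + g + δ).
λ = (1 − 0.41) × 0.106 = 0.59 × 0.106 = 0.06254
Half-life = ln 2 / λ = 0.6931 / 0.06254 ≈ 11.08 years

half-life ≈ 11.1 years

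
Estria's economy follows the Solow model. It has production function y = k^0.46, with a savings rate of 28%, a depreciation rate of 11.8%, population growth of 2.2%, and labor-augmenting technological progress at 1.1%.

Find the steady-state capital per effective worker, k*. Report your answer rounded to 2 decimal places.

k* ≈ 3.14

Steady state requires s·f(k) = (n + g + δ)·k, i.e. s·k^α = (n + g + δ)·k.
Dividing both sides by k: k^(1−α) = s / (n + g + δ).
k^0.54 = 0.28 / (0.022 + 0.011 + 0.118) = 0.28 / 0.151 = 1.8543
k* = 1.8543^(1/0.54) ≈ 3.1378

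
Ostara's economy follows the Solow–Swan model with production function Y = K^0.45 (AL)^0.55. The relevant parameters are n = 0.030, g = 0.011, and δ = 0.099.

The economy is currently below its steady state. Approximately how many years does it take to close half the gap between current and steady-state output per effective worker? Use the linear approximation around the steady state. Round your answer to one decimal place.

t_½ ≈ 9.0 years

Near the steady state the convergence rate is λ = (1 − α)(n + g + δ).
λ = (1 − 0.45) × 0.140 = 0.55 × 0.140 = 0.0770
Half-life = ln 2 / λ = 0.6931 / 0.0770 ≈ 9.00 years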